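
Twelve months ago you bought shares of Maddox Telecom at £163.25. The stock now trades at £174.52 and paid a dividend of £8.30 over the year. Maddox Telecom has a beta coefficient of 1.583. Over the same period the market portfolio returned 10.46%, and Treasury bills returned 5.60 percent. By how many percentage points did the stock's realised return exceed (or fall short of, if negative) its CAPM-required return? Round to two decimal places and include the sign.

-1.31%

Realised HPR = (P1 + D1 − P0) / P0 = (174.52 + 8.30 − 163.25) / 163.25 = 19.57 / 163.25 = 11.9877%
MRP = 10.46% − 5.60% = 4.86%
CAPM required = R_f + β·MRP = 5.60% + 1.583 × 4.86% = 13.29338%
α = realised − required = 11.9877% − 13.29338% = -1.31%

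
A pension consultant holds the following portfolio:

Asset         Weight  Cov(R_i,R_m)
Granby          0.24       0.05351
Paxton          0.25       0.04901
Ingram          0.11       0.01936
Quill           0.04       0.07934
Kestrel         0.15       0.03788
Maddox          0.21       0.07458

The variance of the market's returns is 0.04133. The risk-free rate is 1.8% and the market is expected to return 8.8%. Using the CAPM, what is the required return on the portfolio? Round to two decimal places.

10.56%

β_Granby = 0.05351 / 0.04133 = 1.2947
β_Paxton = 0.04901 / 0.04133 = 1.1858
β_Ingram = 0.01936 / 0.04133 = 0.4684
β_Quill = 0.07934 / 0.04133 = 1.9197
β_Kestrel = 0.03788 / 0.04133 = 0.9165
β_Maddox = 0.07458 / 0.04133 = 1.8045
β_P = Σ w_i β_i = 0.24×1.2947 + 0.25×1.1858 + 0.11×0.4684 + 0.04×1.9197 + 0.15×0.9165 + 0.21×1.8045 = 1.2519
MRP = 8.8% − 1.8% = 7.00%
E(R_P) = R_f + β_P × MRP = 1.8% + 1.2519 × 7.0% = 10.56%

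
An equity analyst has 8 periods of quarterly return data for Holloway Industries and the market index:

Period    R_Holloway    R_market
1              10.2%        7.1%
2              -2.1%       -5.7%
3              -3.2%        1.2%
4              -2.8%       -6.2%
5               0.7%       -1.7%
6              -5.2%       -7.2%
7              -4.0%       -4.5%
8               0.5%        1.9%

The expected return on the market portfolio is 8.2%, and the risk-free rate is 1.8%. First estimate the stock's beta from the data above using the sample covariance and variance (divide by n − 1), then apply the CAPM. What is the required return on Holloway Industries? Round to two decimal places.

7.06%

Mean R_i = (10.2 − 2.1 − 3.2 − 2.8 + 0.7 − 5.2 − 4.0 + 0.5) / 8 = -0.7375%
Mean R_m = (7.1 − 5.7 + 1.2 − 6.2 − 1.7 − 7.2 − 4.5 + 1.9) / 8 = -1.8875%
Σ(R_i − R̄_i)(R_m − R̄_m) = 141.9738  ⇒  Cov = 141.9738 / 7 = 20.2820
Σ(R_m − R̄_m)² = 172.8688  ⇒  Var(R_m) = 172.8688 / 7 = 24.6955
β = Cov / Var(R_m) = 20.2820 / 24.6955 = 0.8213
MRP = 8.2% − 1.8% = 6.40%
E(R) = R_f + β × MRP = 1.8% + 0.8213 × 6.4% = 7.06%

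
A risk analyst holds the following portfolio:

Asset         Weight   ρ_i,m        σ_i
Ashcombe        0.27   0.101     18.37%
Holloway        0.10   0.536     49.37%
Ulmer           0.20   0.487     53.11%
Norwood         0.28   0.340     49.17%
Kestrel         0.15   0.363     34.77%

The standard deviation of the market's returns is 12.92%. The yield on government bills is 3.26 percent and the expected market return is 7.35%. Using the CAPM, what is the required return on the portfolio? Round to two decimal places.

β_Ashcombe = 0.101 × 18.37% / 12.92% = 0.1436
β_Holloway = 0.536 × 49.37% / 12.92% = 2.0482
β_Ulmer = 0.487 × 53.11% / 12.92% = 2.0019
β_Norwood = 0.340 × 49.17% / 12.92% = 1.2939
β_Kestrel = 0.363 × 34.77% / 12.92% = 0.9769
β_P = Σ w_i β_i = 0.27×0.1436 + 0.10×2.0482 + 0.20×2.0019 + 0.28×1.2939 + 0.15×0.9769 = 1.1528
MRP = 7.35% − 3.26% = 4.09%
E(R_P) = R_f + β_P × MRP = 3.26% + 1.1528 × 4.09% = 7.97%

7.97%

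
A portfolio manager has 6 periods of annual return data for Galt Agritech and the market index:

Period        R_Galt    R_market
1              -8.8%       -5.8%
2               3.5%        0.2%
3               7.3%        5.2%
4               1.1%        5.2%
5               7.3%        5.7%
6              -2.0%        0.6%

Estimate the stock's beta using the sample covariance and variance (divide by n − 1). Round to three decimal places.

Mean R_i = (-8.8 + 3.5 + 7.3 + 1.1 + 7.3 − 2.0) / 6 = 1.4000%
Mean R_m = (-5.8 + 0.2 + 5.2 + 5.2 + 5.7 + 0.6) / 6 = 1.8500%
Σ(R_i − R̄_i)(R_m − R̄_m) = 120.2900  ⇒  Cov = 120.2900 / 5 = 24.0580
Σ(R_m − R̄_m)² = 100.0750  ⇒  Var(R_m) = 100.0750 / 5 = 20.0150
β = Cov / Var(R_m) = 24.0580 / 20.0150 = 1.2020

1.202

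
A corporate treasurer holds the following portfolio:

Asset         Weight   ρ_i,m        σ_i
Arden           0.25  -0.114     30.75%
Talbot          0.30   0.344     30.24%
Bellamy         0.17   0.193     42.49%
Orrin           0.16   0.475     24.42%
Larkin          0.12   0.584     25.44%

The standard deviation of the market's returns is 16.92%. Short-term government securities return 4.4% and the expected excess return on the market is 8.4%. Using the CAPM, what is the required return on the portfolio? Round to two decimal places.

8.01%

β_Arden = -0.114 × 30.75% / 16.92% = -0.2072
β_Talbot = 0.344 × 30.24% / 16.92% = 0.6148
β_Bellamy = 0.193 × 42.49% / 16.92% = 0.4847
β_Orrin = 0.475 × 24.42% / 16.92% = 0.6855
β_Larkin = 0.584 × 25.44% / 16.92% = 0.8781
β_P = Σ w_i β_i = 0.25×-0.2072 + 0.30×0.6148 + 0.17×0.4847 + 0.16×0.6855 + 0.12×0.8781 = 0.4301
E(R_P) = R_f + β_P × MRP = 4.4% + 0.4301 × 8.4% = 8.01%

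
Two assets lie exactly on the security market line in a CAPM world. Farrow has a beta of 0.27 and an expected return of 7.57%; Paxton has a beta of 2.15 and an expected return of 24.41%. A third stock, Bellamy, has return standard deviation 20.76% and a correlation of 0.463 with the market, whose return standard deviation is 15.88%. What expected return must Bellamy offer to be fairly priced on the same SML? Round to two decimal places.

10.57%

MRP = (24.41% − 7.57%) / (2.15 − 0.27) = 8.9574%
R_f = 7.57% − 0.27 × 8.9574% = 5.1515%
β_Bellamy = ρ·σ_i/σ_m = 0.463 × 20.76 / 15.88 = 0.6053
E(R_Bellamy) = R_f + β × MRP = 5.1515% + 0.6053 × 8.9574% = 10.57%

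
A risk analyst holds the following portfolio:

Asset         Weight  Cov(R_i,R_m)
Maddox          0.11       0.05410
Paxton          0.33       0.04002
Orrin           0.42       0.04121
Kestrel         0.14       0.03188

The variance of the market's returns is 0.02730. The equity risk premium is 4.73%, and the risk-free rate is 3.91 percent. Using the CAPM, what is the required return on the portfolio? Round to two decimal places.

β_Maddox = 0.05410 / 0.02730 = 1.9817
β_Paxton = 0.04002 / 0.02730 = 1.4659
β_Orrin = 0.04121 / 0.02730 = 1.5095
β_Kestrel = 0.03188 / 0.02730 = 1.1678
β_P = Σ w_i β_i = 0.11×1.9817 + 0.33×1.4659 + 0.42×1.5095 + 0.14×1.1678 = 1.4992
E(R_P) = R_f + β_P × MRP = 3.91% + 1.4992 × 4.73% = 11.00%

11.00%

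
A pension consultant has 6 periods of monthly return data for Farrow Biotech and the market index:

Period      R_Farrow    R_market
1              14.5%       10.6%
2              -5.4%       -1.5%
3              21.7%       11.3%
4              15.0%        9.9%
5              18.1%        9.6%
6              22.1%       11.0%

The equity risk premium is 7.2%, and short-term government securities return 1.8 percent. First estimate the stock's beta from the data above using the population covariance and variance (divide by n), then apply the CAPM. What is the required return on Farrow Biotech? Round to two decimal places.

Mean R_i = (14.5 − 5.4 + 21.7 + 15.0 + 18.1 + 22.1) / 6 = 14.3333%
Mean R_m = (10.6 − 1.5 + 11.3 + 9.9 + 9.6 + 11.0) / 6 = 8.4833%
Σ(R_i − R̄_i)(R_m − R̄_m) = 242.8033  ⇒  Cov = 242.8033 / 6 = 40.4672
Σ(R_m − R̄_m)² = 121.6683  ⇒  Var(R_m) = 121.6683 / 6 = 20.2781
β = Cov / Var(R_m) = 40.4672 / 20.2781 = 1.9956
E(R) = R_f + β × MRP = 1.8% + 1.9956 × 7.2% = 16.17%

16.17%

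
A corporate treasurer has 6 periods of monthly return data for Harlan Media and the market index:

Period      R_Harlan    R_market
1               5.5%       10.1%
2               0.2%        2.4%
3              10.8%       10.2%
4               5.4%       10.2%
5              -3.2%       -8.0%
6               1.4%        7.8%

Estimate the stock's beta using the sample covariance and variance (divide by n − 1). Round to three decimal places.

0.565

Mean R_i = (5.5 + 0.2 + 10.8 + 5.4 − 3.2 + 1.4) / 6 = 3.3500%
Mean R_m = (10.1 + 2.4 + 10.2 + 10.2 − 8.0 + 7.8) / 6 = 5.4500%
Σ(R_i − R̄_i)(R_m − R̄_m) = 148.2450  ⇒  Cov = 148.2450 / 5 = 29.6490
Σ(R_m − R̄_m)² = 262.4750  ⇒  Var(R_m) = 262.4750 / 5 = 52.4950
β = Cov / Var(R_m) = 29.6490 / 52.4950 = 0.5648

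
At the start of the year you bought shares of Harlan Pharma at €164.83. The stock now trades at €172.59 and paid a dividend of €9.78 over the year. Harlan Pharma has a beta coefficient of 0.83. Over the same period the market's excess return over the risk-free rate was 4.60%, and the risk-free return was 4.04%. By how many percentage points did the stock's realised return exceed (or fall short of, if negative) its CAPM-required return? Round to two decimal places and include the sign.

+2.78%

Realised HPR = (P1 + D1 − P0) / P0 = (172.59 + 9.78 − 164.83) / 164.83 = 17.54 / 164.83 = 10.6413%
CAPM required = R_f + β·MRP = 4.04% + 0.83 × 4.60% = 7.8580%
α = realised − required = 10.6413% − 7.8580% = +2.78%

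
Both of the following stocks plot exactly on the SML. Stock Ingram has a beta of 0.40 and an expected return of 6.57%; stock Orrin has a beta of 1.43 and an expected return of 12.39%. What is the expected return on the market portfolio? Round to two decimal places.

Both satisfy E(R) = R_f + β·MRP, so the slope of the SML is
MRP = (12.39% − 6.57%) / (1.43 − 0.40) = 5.82% / 1.03 = 5.6505%
R_f = E(R_Ingram) − β_Ingram·MRP = 6.57% − 0.40 × 5.6505% = 4.3098%
E(R_m) = R_f + MRP = 4.3098% + 5.6505% = 9.96%

9.96%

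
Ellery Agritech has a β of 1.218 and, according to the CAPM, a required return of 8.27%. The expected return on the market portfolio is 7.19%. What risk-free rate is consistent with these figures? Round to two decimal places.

E(R) = R_f + β(E(R_m) − R_f) = R_f(1 − β) + β·E(R_m)
8.27% = R_f × (1 − 1.218) + 1.218 × 7.19%
8.27% = R_f × -0.218 + 8.75742%
R_f = (8.27% − 8.75742%) / -0.218 = 2.24%

2.24%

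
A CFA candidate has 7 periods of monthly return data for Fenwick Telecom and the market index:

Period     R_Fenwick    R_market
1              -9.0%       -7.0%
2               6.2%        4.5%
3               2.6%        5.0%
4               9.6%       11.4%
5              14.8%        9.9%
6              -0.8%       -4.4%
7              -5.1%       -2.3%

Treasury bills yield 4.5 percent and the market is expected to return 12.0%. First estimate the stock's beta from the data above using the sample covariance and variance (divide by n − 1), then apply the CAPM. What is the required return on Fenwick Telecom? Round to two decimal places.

Mean R_i = (-9.0 + 6.2 + 2.6 + 9.6 + 14.8 − 0.8 − 5.1) / 7 = 2.6143%
Mean R_m = (-7.0 + 4.5 + 5.0 + 11.4 + 9.9 − 4.4 − 2.3) / 7 = 2.4429%
Σ(R_i − R̄_i)(R_m − R̄_m) = 330.4057  ⇒  Cov = 330.4057 / 6 = 55.0676
Σ(R_m − R̄_m)² = 305.0971  ⇒  Var(R_m) = 305.0971 / 6 = 50.8495
β = Cov / Var(R_m) = 55.0676 / 50.8495 = 1.0830
MRP = 12.0% − 4.5% = 7.50%
E(R) = R_f + β × MRP = 4.5% + 1.0830 × 7.5% = 12.62%

12.62%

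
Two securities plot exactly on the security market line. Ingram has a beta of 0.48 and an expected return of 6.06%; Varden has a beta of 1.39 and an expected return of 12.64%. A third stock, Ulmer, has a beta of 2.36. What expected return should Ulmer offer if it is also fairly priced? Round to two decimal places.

19.65%

MRP (SML slope) = (12.64% − 6.06%) / (1.39 − 0.48) = 6.58% / 0.91 = 7.2308%
R_f (intercept) = 6.06% − 0.48 × 7.2308% = 2.5892%
E(R_Ulmer) = R_f + β × MRP = 2.5892% + 2.36 × 7.2308% = 19.65%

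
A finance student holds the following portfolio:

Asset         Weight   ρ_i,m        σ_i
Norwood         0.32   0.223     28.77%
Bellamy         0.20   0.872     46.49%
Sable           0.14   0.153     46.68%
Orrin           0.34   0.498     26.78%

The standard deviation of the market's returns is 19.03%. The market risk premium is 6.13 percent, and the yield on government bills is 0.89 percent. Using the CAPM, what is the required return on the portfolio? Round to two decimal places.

5.95%

β_Norwood = 0.223 × 28.77% / 19.03% = 0.3371
β_Bellamy = 0.872 × 46.49% / 19.03% = 2.1303
β_Sable = 0.153 × 46.68% / 19.03% = 0.3753
β_Orrin = 0.498 × 26.78% / 19.03% = 0.7008
β_P = Σ w_i β_i = 0.32×0.3371 + 0.20×2.1303 + 0.14×0.3753 + 0.34×0.7008 = 0.8247
E(R_P) = R_f + β_P × MRP = 0.89% + 0.8247 × 6.13% = 5.95%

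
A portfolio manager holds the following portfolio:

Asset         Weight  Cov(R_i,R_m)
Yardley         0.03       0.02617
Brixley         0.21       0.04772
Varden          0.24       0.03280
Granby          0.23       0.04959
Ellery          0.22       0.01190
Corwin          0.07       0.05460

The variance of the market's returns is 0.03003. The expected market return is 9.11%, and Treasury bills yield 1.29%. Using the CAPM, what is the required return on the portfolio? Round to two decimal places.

β_Yardley = 0.02617 / 0.03003 = 0.8715
β_Brixley = 0.04772 / 0.03003 = 1.5891
β_Varden = 0.03280 / 0.03003 = 1.0922
β_Granby = 0.04959 / 0.03003 = 1.6513
β_Ellery = 0.01190 / 0.03003 = 0.3963
β_Corwin = 0.05460 / 0.03003 = 1.8182
β_P = Σ w_i β_i = 0.03×0.8715 + 0.21×1.5891 + 0.24×1.0922 + 0.23×1.6513 + 0.22×0.3963 + 0.07×1.8182 = 1.2162
MRP = 9.11% − 1.29% = 7.82%
E(R_P) = R_f + β_P × MRP = 1.29% + 1.2162 × 7.82% = 10.80%

10.80%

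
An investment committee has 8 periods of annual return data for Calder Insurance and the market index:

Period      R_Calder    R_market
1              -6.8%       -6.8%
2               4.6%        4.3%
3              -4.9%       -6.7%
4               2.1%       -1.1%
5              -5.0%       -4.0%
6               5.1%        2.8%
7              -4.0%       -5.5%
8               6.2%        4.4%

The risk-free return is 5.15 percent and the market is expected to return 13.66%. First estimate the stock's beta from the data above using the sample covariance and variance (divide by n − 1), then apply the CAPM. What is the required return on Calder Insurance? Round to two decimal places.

14.25%

Mean R_i = (-6.8 + 4.6 − 4.9 + 2.1 − 5.0 + 5.1 − 4.0 + 6.2) / 8 = -0.3375%
Mean R_m = (-6.8 + 4.3 − 6.7 − 1.1 − 4.0 + 2.8 − 5.5 + 4.4) / 8 = -1.5750%
Σ(R_i − R̄_i)(R_m − R̄_m) = 175.8475  ⇒  Cov = 175.8475 / 7 = 25.1211
Σ(R_m − R̄_m)² = 164.4350  ⇒  Var(R_m) = 164.4350 / 7 = 23.4907
β = Cov / Var(R_m) = 25.1211 / 23.4907 = 1.0694
MRP = 13.66% − 5.15% = 8.51%
E(R) = R_f + β × MRP = 5.15% + 1.0694 × 8.51% = 14.25%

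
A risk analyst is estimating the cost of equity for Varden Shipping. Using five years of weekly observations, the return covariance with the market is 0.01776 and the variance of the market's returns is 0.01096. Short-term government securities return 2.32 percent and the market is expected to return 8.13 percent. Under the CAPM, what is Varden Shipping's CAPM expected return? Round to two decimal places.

11.73%

β = Cov(R_i, R_m) / Var(R_m) = 0.01776 / 0.01096 = 1.6204
MRP = 8.13% − 2.32% = 5.81%
E(R) = R_f + β × MRP = 2.32% + 1.6204 × 5.81% = 11.73%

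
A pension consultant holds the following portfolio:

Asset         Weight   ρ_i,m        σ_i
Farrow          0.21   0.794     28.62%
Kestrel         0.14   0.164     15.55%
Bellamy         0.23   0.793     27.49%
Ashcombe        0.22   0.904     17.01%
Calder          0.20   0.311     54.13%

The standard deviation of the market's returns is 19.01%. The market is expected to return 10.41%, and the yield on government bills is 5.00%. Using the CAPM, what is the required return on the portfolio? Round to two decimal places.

β_Farrow = 0.794 × 28.62% / 19.01% = 1.1954
β_Kestrel = 0.164 × 15.55% / 19.01% = 0.1342
β_Bellamy = 0.793 × 27.49% / 19.01% = 1.1467
β_Ashcombe = 0.904 × 17.01% / 19.01% = 0.8089
β_Calder = 0.311 × 54.13% / 19.01% = 0.8856
β_P = Σ w_i β_i = 0.21×1.1954 + 0.14×0.1342 + 0.23×1.1467 + 0.22×0.8089 + 0.20×0.8856 = 0.8886
MRP = 10.41% − 5.00% = 5.41%
E(R_P) = R_f + β_P × MRP = 5.00% + 0.8886 × 5.41% = 9.81%

9.81%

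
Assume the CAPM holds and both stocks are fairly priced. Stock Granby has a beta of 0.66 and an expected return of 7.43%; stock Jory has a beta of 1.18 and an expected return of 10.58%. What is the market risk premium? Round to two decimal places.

Both satisfy E(R) = R_f + β·MRP, so the slope of the SML is
MRP = (10.58% − 7.43%) / (1.18 − 0.66) = 3.15% / 0.52 = 6.0577%

6.06%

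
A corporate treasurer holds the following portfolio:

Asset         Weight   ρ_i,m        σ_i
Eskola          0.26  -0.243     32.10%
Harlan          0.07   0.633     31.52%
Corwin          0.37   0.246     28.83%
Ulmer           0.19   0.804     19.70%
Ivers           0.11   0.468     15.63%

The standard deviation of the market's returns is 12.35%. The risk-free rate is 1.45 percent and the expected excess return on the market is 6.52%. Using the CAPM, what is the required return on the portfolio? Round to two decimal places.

4.52%

β_Eskola = -0.243 × 32.10% / 12.35% = -0.6316
β_Harlan = 0.633 × 31.52% / 12.35% = 1.6156
β_Corwin = 0.246 × 28.83% / 12.35% = 0.5743
β_Ulmer = 0.804 × 19.70% / 12.35% = 1.2825
β_Ivers = 0.468 × 15.63% / 12.35% = 0.5923
β_P = Σ w_i β_i = 0.26×-0.6316 + 0.07×1.6156 + 0.37×0.5743 + 0.19×1.2825 + 0.11×0.5923 = 0.4702
E(R_P) = R_f + β_P × MRP = 1.45% + 0.4702 × 6.52% = 4.52%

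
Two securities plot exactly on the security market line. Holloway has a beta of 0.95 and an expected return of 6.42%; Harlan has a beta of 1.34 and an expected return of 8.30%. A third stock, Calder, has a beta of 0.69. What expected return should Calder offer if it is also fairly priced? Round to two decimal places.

MRP (SML slope) = (8.30% − 6.42%) / (1.34 − 0.95) = 1.88% / 0.39 = 4.8205%
R_f (intercept) = 6.42% − 0.95 × 4.8205% = 1.8405%
E(R_Calder) = R_f + β × MRP = 1.8405% + 0.69 × 4.8205% = 5.17%

5.17%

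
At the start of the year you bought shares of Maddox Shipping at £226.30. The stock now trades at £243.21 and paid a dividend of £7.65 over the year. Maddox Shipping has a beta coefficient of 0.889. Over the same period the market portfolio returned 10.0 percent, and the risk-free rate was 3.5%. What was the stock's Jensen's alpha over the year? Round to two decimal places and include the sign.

+1.57%

Realised HPR = (P1 + D1 − P0) / P0 = (243.21 + 7.65 − 226.30) / 226.30 = 24.56 / 226.30 = 10.8529%
MRP = 10.0% − 3.5% = 6.50%
CAPM required = R_f + β·MRP = 3.5% + 0.889 × 6.5% = 9.2785%
α = realised − required = 10.8529% − 9.2785% = +1.57%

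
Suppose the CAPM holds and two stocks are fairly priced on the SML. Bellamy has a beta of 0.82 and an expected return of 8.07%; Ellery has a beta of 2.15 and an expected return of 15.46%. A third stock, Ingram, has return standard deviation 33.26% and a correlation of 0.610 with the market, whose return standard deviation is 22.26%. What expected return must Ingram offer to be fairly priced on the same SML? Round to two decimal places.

8.58%

MRP = (15.46% − 8.07%) / (2.15 − 0.82) = 5.5564%
R_f = 8.07% − 0.82 × 5.5564% = 3.5138%
β_Ingram = ρ·σ_i/σ_m = 0.610 × 33.26 / 22.26 = 0.9114
E(R_Ingram) = R_f + β × MRP = 3.5138% + 0.9114 × 5.5564% = 8.58%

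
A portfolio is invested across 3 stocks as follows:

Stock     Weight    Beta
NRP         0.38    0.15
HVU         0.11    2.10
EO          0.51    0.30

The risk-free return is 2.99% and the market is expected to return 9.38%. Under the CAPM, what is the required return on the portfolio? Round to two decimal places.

5.81%

β_P = Σ w_i β_i = 0.38×0.15 + 0.11×2.10 + 0.51×0.30 = 0.4410
MRP = 9.38% − 2.99% = 6.39%
E(R_P) = R_f + β_P × MRP = 2.99% + 0.4410 × 6.39% = 5.81%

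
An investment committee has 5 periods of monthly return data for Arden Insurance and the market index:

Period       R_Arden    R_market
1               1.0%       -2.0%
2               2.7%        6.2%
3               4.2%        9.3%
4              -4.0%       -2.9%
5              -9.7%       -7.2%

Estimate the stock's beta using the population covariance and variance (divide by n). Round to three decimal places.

Mean R_i = (1.0 + 2.7 + 4.2 − 4.0 − 9.7) / 5 = -1.1600%
Mean R_m = (-2.0 + 6.2 + 9.3 − 2.9 − 7.2) / 5 = 0.6800%
Σ(R_i − R̄_i)(R_m − R̄_m) = 139.1840  ⇒  Cov = 139.1840 / 5 = 27.8368
Σ(R_m − R̄_m)² = 186.8680  ⇒  Var(R_m) = 186.8680 / 5 = 37.3736
β = Cov / Var(R_m) = 27.8368 / 37.3736 = 0.7448

0.745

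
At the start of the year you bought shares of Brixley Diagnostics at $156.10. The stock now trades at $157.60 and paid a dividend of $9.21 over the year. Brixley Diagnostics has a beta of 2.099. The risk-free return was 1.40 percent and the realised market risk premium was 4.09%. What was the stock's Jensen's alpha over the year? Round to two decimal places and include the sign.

Realised HPR = (P1 + D1 − P0) / P0 = (157.60 + 9.21 − 156.10) / 156.10 = 10.71 / 156.10 = 6.8610%
CAPM required = R_f + β·MRP = 1.40% + 2.099 × 4.09% = 9.98491%
α = realised − required = 6.8610% − 9.98491% = -3.12%

-3.12%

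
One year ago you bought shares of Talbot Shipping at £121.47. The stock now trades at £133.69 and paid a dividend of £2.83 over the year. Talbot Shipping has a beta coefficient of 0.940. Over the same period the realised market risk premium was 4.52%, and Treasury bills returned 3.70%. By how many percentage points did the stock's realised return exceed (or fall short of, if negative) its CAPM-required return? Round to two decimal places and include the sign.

+4.44%

Realised HPR = (P1 + D1 − P0) / P0 = (133.69 + 2.83 − 121.47) / 121.47 = 15.05 / 121.47 = 12.3899%
CAPM required = R_f + β·MRP = 3.70% + 0.940 × 4.52% = 7.94880%
α = realised − required = 12.3899% − 7.94880% = +4.44%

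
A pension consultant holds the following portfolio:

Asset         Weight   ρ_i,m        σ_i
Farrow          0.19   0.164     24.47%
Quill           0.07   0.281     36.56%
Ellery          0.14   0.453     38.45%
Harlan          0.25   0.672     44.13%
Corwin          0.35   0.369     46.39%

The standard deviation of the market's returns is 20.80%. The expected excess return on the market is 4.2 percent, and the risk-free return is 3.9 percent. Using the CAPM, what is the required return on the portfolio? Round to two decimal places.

β_Farrow = 0.164 × 24.47% / 20.80% = 0.1929
β_Quill = 0.281 × 36.56% / 20.80% = 0.4939
β_Ellery = 0.453 × 38.45% / 20.80% = 0.8374
β_Harlan = 0.672 × 44.13% / 20.80% = 1.4257
β_Corwin = 0.369 × 46.39% / 20.80% = 0.8230
β_P = Σ w_i β_i = 0.19×0.1929 + 0.07×0.4939 + 0.14×0.8374 + 0.25×1.4257 + 0.35×0.8230 = 0.8329
E(R_P) = R_f + β_P × MRP = 3.9% + 0.8329 × 4.2% = 7.40%

7.40%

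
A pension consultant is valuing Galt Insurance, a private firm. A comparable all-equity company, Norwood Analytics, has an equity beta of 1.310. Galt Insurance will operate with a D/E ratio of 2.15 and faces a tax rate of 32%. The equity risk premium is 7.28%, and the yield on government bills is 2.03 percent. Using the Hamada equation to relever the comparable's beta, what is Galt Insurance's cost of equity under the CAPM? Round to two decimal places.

β_L = β_U × [1 + (1 − t)(D/E)] = 1.310 × [1 + (1 − 0.32) × 2.15]
    = 1.310 × [1 + 0.68 × 2.15] = 1.310 × 2.4620 = 3.2252
E(R) = R_f + β_L × MRP = 2.03% + 3.2252 × 7.28% = 25.51%

25.51%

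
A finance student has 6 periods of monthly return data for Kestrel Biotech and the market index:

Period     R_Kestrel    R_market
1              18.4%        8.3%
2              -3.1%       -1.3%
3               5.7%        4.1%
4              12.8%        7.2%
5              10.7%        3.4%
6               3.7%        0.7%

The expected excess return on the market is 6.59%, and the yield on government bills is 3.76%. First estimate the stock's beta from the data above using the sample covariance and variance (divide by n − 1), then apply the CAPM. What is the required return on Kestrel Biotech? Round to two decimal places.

16.55%

Mean R_i = (18.4 − 3.1 + 5.7 + 12.8 + 10.7 + 3.7) / 6 = 8.0333%
Mean R_m = (8.3 − 1.3 + 4.1 + 7.2 + 3.4 + 0.7) / 6 = 3.7333%
Σ(R_i − R̄_i)(R_m − R̄_m) = 131.3033  ⇒  Cov = 131.3033 / 5 = 26.2607
Σ(R_m − R̄_m)² = 67.6533  ⇒  Var(R_m) = 67.6533 / 5 = 13.5307
β = Cov / Var(R_m) = 26.2607 / 13.5307 = 1.9408
E(R) = R_f + β × MRP = 3.76% + 1.9408 × 6.59% = 16.55%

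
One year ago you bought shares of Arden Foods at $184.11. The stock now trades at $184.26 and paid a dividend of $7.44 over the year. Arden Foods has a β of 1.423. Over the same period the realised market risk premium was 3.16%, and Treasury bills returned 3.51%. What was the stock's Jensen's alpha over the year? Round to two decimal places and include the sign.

-3.88%

Realised HPR = (P1 + D1 − P0) / P0 = (184.26 + 7.44 − 184.11) / 184.11 = 7.59 / 184.11 = 4.1225%
CAPM required = R_f + β·MRP = 3.51% + 1.423 × 3.16% = 8.00668%
α = realised − required = 4.1225% − 8.00668% = -3.88%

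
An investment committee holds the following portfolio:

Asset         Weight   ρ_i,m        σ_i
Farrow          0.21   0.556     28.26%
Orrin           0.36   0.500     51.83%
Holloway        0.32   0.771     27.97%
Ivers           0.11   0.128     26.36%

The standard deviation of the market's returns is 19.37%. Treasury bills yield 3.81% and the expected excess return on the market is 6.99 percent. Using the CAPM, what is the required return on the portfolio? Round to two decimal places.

β_Farrow = 0.556 × 28.26% / 19.37% = 0.8112
β_Orrin = 0.500 × 51.83% / 19.37% = 1.3379
β_Holloway = 0.771 × 27.97% / 19.37% = 1.1133
β_Ivers = 0.128 × 26.36% / 19.37% = 0.1742
β_P = Σ w_i β_i = 0.21×0.8112 + 0.36×1.3379 + 0.32×1.1133 + 0.11×0.1742 = 1.0274
E(R_P) = R_f + β_P × MRP = 3.81% + 1.0274 × 6.99% = 10.99%

10.99%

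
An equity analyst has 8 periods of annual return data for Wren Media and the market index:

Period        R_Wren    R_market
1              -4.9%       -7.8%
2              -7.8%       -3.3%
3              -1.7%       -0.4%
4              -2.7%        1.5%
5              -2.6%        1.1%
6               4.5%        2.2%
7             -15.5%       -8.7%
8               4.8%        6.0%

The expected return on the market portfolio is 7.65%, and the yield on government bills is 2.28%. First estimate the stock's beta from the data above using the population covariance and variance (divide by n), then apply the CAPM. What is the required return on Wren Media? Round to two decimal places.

8.24%

Mean R_i = (-4.9 − 7.8 − 1.7 − 2.7 − 2.6 + 4.5 − 15.5 + 4.8) / 8 = -3.2375%
Mean R_m = (-7.8 − 3.3 − 0.4 + 1.5 + 1.1 + 2.2 − 8.7 + 6.0) / 8 = -1.1750%
Σ(R_i − R̄_i)(R_m − R̄_m) = 200.8475  ⇒  Cov = 200.8475 / 8 = 25.1059
Σ(R_m − R̄_m)² = 180.8350  ⇒  Var(R_m) = 180.8350 / 8 = 22.6044
β = Cov / Var(R_m) = 25.1059 / 22.6044 = 1.1107
MRP = 7.65% − 2.28% = 5.37%
E(R) = R_f + β × MRP = 2.28% + 1.1107 × 5.37% = 8.24%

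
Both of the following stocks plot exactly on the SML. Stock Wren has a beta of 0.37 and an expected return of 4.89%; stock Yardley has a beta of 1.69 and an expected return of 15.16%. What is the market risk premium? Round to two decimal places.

Both satisfy E(R) = R_f + β·MRP, so the slope of the SML is
MRP = (15.16% − 4.89%) / (1.69 − 0.37) = 10.27% / 1.32 = 7.7803%

7.78%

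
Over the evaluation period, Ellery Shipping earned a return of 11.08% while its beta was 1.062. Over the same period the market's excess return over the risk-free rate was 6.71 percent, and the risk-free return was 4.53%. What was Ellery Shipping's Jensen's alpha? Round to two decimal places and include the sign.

-0.58%

CAPM benchmark = R_f + β(R_m − R_f) = 4.53% + 1.062 × 6.71% = 11.65602%
α = actual − benchmark = 11.08% − 11.65602% = -0.58%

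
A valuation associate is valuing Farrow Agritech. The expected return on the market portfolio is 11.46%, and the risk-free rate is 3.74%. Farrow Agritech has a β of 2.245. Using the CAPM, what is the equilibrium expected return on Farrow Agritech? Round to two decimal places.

21.07%

Market risk premium = E(R_m) − R_f = 11.46% − 3.74% = 7.72%
E(R) = R_f + β × MRP = 3.74% + 2.245 × 7.72% = 21.07%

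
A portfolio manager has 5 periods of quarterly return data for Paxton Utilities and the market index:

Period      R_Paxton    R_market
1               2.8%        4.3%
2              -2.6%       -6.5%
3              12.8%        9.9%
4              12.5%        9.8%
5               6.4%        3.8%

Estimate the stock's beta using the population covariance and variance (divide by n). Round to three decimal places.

0.933

Mean R_i = (2.8 − 2.6 + 12.8 + 12.5 + 6.4) / 5 = 6.3800%
Mean R_m = (4.3 − 6.5 + 9.9 + 9.8 + 3.8) / 5 = 4.2600%
Σ(R_i − R̄_i)(R_m − R̄_m) = 166.5860  ⇒  Cov = 166.5860 / 5 = 33.3172
Σ(R_m − R̄_m)² = 178.4920  ⇒  Var(R_m) = 178.4920 / 5 = 35.6984
β = Cov / Var(R_m) = 33.3172 / 35.6984 = 0.9333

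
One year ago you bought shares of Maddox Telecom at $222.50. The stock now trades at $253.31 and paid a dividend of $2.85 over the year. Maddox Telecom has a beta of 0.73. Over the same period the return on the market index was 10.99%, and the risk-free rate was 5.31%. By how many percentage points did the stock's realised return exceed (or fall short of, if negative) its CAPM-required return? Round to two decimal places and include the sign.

+5.67%

Realised HPR = (P1 + D1 − P0) / P0 = (253.31 + 2.85 − 222.50) / 222.50 = 33.66 / 222.50 = 15.1281%
MRP = 10.99% − 5.31% = 5.68%
CAPM required = R_f + β·MRP = 5.31% + 0.73 × 5.68% = 9.4564%
α = realised − required = 15.1281% − 9.4564% = +5.67%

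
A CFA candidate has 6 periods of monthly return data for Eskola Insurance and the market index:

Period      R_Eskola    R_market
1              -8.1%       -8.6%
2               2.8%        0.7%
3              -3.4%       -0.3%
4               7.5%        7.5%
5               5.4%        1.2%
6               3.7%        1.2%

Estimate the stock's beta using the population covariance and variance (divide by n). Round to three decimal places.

Mean R_i = (-8.1 + 2.8 − 3.4 + 7.5 + 5.4 + 3.7) / 6 = 1.3167%
Mean R_m = (-8.6 + 0.7 − 0.3 + 7.5 + 1.2 + 1.2) / 6 = 0.2833%
Σ(R_i − R̄_i)(R_m − R̄_m) = 137.5717  ⇒  Cov = 137.5717 / 6 = 22.9286
Σ(R_m − R̄_m)² = 133.1883  ⇒  Var(R_m) = 133.1883 / 6 = 22.1981
β = Cov / Var(R_m) = 22.9286 / 22.1981 = 1.0329

1.033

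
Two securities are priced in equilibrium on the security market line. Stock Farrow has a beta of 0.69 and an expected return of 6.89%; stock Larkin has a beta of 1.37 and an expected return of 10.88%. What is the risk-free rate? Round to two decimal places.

2.84%

Both satisfy E(R) = R_f + β·MRP, so the slope of the SML is
MRP = (10.88% − 6.89%) / (1.37 − 0.69) = 3.99% / 0.68 = 5.8676%
R_f = E(R_Farrow) − β_Farrow·MRP = 6.89% − 0.69 × 5.8676% = 2.8414%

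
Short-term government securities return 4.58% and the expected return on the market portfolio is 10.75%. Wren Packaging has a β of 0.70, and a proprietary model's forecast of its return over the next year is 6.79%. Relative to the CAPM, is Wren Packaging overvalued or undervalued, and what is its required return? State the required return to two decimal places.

Overvalued; required return 8.90%

MRP = 10.75% − 4.58% = 6.17%
Required return = R_f + β·MRP = 4.58% + 0.70 × 6.17% = 8.90%
Forecast 6.79% < required 8.90% → the stock plots below the SML → overvalued.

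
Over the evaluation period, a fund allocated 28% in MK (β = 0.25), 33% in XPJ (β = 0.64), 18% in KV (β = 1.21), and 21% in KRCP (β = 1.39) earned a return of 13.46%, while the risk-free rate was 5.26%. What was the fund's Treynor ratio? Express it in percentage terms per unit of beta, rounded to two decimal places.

10.37%

β_P = 0.28×0.25 + 0.33×0.64 + 0.18×1.21 + 0.21×1.39 = 0.7909
Treynor = (R_P − R_f) / β_P = (13.46% − 5.26%) / 0.7909 = 8.20% / 0.7909 = 10.37%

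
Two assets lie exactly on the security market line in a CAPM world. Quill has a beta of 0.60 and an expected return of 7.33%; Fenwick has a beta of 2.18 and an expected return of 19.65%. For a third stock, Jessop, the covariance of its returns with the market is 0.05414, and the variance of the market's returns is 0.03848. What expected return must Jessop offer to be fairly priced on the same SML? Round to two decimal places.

13.62%

MRP = (19.65% − 7.33%) / (2.18 − 0.60) = 7.7975%
R_f = 7.33% − 0.60 × 7.7975% = 2.6515%
β_Jessop = Cov / Var(R_m) = 0.05414 / 0.03848 = 1.4070
E(R_Jessop) = R_f + β × MRP = 2.6515% + 1.4070 × 7.7975% = 13.62%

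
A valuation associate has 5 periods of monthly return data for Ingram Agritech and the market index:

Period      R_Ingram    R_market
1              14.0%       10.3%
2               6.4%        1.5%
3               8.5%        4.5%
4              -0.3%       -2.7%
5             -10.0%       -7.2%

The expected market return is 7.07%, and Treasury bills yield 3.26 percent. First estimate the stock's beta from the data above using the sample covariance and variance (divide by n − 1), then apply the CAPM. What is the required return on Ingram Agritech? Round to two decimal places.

8.38%

Mean R_i = (14.0 + 6.4 + 8.5 − 0.3 − 10.0) / 5 = 3.7200%
Mean R_m = (10.3 + 1.5 + 4.5 − 2.7 − 7.2) / 5 = 1.2800%
Σ(R_i − R̄_i)(R_m − R̄_m) = 241.0520  ⇒  Cov = 241.0520 / 4 = 60.2630
Σ(R_m − R̄_m)² = 179.5280  ⇒  Var(R_m) = 179.5280 / 4 = 44.8820
β = Cov / Var(R_m) = 60.2630 / 44.8820 = 1.3427
MRP = 7.07% − 3.26% = 3.81%
E(R) = R_f + β × MRP = 3.26% + 1.3427 × 3.81% = 8.38%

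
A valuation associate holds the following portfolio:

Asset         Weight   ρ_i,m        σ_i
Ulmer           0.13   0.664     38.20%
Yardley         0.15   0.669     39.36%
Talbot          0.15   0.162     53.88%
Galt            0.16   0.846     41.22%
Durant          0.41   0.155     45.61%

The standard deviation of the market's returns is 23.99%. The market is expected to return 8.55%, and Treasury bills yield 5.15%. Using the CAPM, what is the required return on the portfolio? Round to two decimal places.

7.56%

β_Ulmer = 0.664 × 38.20% / 23.99% = 1.0573
β_Yardley = 0.669 × 39.36% / 23.99% = 1.0976
β_Talbot = 0.162 × 53.88% / 23.99% = 0.3638
β_Galt = 0.846 × 41.22% / 23.99% = 1.4536
β_Durant = 0.155 × 45.61% / 23.99% = 0.2947
β_P = Σ w_i β_i = 0.13×1.0573 + 0.15×1.0976 + 0.15×0.3638 + 0.16×1.4536 + 0.41×0.2947 = 0.7101
MRP = 8.55% − 5.15% = 3.40%
E(R_P) = R_f + β_P × MRP = 5.15% + 0.7101 × 3.40% = 7.56%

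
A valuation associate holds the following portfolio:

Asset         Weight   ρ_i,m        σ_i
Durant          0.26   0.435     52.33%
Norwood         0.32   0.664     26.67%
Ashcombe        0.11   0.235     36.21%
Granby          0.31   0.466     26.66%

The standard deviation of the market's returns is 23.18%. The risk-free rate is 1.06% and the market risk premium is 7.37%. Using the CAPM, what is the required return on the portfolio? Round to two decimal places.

6.27%

β_Durant = 0.435 × 52.33% / 23.18% = 0.9820
β_Norwood = 0.664 × 26.67% / 23.18% = 0.7640
β_Ashcombe = 0.235 × 36.21% / 23.18% = 0.3671
β_Granby = 0.466 × 26.66% / 23.18% = 0.5360
β_P = Σ w_i β_i = 0.26×0.9820 + 0.32×0.7640 + 0.11×0.3671 + 0.31×0.5360 = 0.7063
E(R_P) = R_f + β_P × MRP = 1.06% + 0.7063 × 7.37% = 6.27%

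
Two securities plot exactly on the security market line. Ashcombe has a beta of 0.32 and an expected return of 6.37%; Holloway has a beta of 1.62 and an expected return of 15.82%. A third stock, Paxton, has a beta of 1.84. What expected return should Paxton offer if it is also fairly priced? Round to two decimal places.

17.42%

MRP (SML slope) = (15.82% − 6.37%) / (1.62 − 0.32) = 9.45% / 1.30 = 7.2692%
R_f (intercept) = 6.37% − 0.32 × 7.2692% = 4.0439%
E(R_Paxton) = R_f + β × MRP = 4.0439% + 1.84 × 7.2692% = 17.42%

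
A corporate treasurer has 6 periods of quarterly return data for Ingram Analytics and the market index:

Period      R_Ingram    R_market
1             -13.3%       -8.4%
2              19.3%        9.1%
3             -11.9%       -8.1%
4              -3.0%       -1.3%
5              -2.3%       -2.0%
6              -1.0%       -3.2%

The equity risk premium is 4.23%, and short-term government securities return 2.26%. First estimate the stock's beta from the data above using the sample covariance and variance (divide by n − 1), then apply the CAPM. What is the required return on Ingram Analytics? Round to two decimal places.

Mean R_i = (-13.3 + 19.3 − 11.9 − 3.0 − 2.3 − 1.0) / 6 = -2.0333%
Mean R_m = (-8.4 + 9.1 − 8.1 − 1.3 − 2.0 − 3.2) / 6 = -2.3167%
Σ(R_i − R̄_i)(R_m − R̄_m) = 367.1767  ⇒  Cov = 367.1767 / 5 = 73.4353
Σ(R_m − R̄_m)² = 202.7083  ⇒  Var(R_m) = 202.7083 / 5 = 40.5417
β = Cov / Var(R_m) = 73.4353 / 40.5417 = 1.8114
E(R) = R_f + β × MRP = 2.26% + 1.8114 × 4.23% = 9.92%

9.92%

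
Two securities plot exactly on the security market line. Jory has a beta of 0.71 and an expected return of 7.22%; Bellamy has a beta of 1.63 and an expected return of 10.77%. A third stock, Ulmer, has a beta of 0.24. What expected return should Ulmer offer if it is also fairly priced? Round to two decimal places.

MRP (SML slope) = (10.77% − 7.22%) / (1.63 − 0.71) = 3.55% / 0.92 = 3.8587%
R_f (intercept) = 7.22% − 0.71 × 3.8587% = 4.4803%
E(R_Ulmer) = R_f + β × MRP = 4.4803% + 0.24 × 3.8587% = 5.41%

5.41%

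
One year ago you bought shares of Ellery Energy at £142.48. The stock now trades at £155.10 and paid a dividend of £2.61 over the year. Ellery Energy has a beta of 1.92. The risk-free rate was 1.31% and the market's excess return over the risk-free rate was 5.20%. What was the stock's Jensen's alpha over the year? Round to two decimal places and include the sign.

Realised HPR = (P1 + D1 − P0) / P0 = (155.10 + 2.61 − 142.48) / 142.48 = 15.23 / 142.48 = 10.6892%
CAPM required = R_f + β·MRP = 1.31% + 1.92 × 5.20% = 11.2940%
α = realised − required = 10.6892% − 11.2940% = -0.60%

-0.60%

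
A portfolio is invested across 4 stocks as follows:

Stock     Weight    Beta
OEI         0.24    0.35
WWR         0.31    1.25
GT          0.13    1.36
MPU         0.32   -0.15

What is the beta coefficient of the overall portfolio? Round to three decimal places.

0.600

β_P = Σ w_i β_i = 0.24×0.35 + 0.31×1.25 + 0.13×1.36 + 0.32×-0.15 = 0.6003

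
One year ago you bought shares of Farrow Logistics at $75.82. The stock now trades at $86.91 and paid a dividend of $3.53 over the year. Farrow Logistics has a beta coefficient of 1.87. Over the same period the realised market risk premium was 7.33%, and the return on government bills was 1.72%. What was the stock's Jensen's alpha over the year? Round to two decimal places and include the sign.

+3.86%

Realised HPR = (P1 + D1 − P0) / P0 = (86.91 + 3.53 − 75.82) / 75.82 = 14.62 / 75.82 = 19.2825%
CAPM required = R_f + β·MRP = 1.72% + 1.87 × 7.33% = 15.4271%
α = realised − required = 19.2825% − 15.4271% = +3.86%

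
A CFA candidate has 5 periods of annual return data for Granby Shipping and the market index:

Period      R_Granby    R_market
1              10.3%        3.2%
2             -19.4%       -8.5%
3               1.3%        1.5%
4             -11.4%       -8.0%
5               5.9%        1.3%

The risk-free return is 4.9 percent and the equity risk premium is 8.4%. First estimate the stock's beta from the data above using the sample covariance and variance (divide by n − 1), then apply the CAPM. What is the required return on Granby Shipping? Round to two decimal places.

22.62%

Mean R_i = (10.3 − 19.4 + 1.3 − 11.4 + 5.9) / 5 = -2.6600%
Mean R_m = (3.2 − 8.5 + 1.5 − 8.0 + 1.3) / 5 = -2.1000%
Σ(R_i − R̄_i)(R_m − R̄_m) = 270.7500  ⇒  Cov = 270.7500 / 4 = 67.6875
Σ(R_m − R̄_m)² = 128.3800  ⇒  Var(R_m) = 128.3800 / 4 = 32.0950
β = Cov / Var(R_m) = 67.6875 / 32.0950 = 2.1090
E(R) = R_f + β × MRP = 4.9% + 2.1090 × 8.4% = 22.62%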